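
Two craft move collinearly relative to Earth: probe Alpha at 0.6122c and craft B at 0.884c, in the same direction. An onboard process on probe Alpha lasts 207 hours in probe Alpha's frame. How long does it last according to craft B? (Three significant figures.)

257 hours

Speed of probe Alpha in craft B's frame: u = (v_A − v_B)/(1 − v_A v_B/c²) = (0.6122 − 0.884)/(1 − 0.6122×0.884) = −0.2718/0.4588152 = −0.5924; |u| = 0.5924c.
γ for this relative speed: γ = 1/√(1 − 0.350938) = 1.2412.
Probe Alpha's interval is proper; time dilation gives Δt_B = γΔτ = 1.2412 × 207 hours = 257 hours.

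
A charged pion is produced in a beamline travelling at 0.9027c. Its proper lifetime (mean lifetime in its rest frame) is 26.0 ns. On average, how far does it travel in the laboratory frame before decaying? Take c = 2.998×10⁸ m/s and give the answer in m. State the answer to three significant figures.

With β = 0.9027, γ = 1/√(1 − 0.9027²) = 1/√0.18513271 = 2.3241.
Lab-frame lifetime: Δt = γτ = 2.3241 × 26.0 ns = 60.427 ns.
Distance: d = vΔt = 0.9027 × 2.998×10⁸ m/s × 6.0427×10^-8 s = 16.4 m.

16.4 m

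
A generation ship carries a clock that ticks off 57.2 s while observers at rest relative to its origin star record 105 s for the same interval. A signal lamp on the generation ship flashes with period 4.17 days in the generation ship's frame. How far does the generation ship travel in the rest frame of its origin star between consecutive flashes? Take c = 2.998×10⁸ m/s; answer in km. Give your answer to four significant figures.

From Δt = γΔτ: γ = 105/57.2 = 1.83566.
β = √(1 − 1/γ²) = 0.83859. Lab-frame period = γτ = 1.83566×4.17 days = 7.6547 days. Distance = βc × γτ = 0.83859 × 2.998×10⁸ m/s × 661366.08 s = 1.6627×10^14 m = 1.663×10^11 km.

1.663×10^11 km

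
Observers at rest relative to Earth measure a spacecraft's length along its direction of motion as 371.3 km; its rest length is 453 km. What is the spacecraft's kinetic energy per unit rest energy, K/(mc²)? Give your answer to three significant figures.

0.220

Length contraction gives γ = L₀/L = 453/371.3 = 1.22004.
K/(mc²) = γ − 1 = 1.22004 − 1 = 0.220.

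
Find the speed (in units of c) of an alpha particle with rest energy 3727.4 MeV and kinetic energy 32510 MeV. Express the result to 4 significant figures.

γ = 1 + K/(mc²) = 1 + 32510/3727.4 = 9.7219.
β = √(1 − 1/γ²) = √(1 − 0.0105803) = √0.9894197 = 0.9947.

0.9947c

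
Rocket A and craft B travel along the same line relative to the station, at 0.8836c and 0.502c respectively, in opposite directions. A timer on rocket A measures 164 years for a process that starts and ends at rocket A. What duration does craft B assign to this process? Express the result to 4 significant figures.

The velocity of rocket A relative to craft B is (0.8836 + 0.502)c / (1 + 0.8836×0.502) = 0.95984c; relative speed 0.95984c.
At |u| = 0.95984c, γ = (1 − 0.921293)^(−1/2) = 3.5645.
The clock on rocket A records proper time, so craft B measures Δt = γΔτ = 3.5645 × 164 = 584.6 years.

584.6 years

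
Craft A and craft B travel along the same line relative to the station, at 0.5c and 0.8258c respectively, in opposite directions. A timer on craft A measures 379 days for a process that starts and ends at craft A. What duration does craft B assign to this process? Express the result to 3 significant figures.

The velocity of craft A relative to craft B is (0.5 + 0.8258)c / (1 + 0.5×0.8258) = 0.93835c; relative speed 0.93835c.
γ for this relative speed: γ = 1/√(1 − 0.880501) = 2.8928.
Craft A's interval is proper; time dilation gives Δt_B = γΔτ = 2.8928 × 379 days = 1100 days.

1100 days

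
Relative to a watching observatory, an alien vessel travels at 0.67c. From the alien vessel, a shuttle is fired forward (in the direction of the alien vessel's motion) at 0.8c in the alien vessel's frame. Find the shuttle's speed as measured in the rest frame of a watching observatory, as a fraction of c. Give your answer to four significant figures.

0.9570c

Relativistic velocity addition: u = (u' + v)/(1 + u'v/c²), with u' = 0.8c and v = 0.67c.
Numerator: 0.8 + 0.67 = 1.47. Denominator: 1 + (0.8)(0.67) = 1.536.
u = 1.47/1.536 = 0.95703, so the speed is 0.9570c.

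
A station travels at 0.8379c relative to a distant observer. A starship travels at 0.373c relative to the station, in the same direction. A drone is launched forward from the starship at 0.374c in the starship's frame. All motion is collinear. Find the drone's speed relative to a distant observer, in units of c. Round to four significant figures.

0.9640c

Apply u = (u'+v)/(1+u'v) twice. Drone in the station frame: (0.374+0.373)/(1+0.374·0.373) = 0.747/1.139502 = 0.65555c.
That velocity, transformed to the rest frame of a distant observer: (0.65555+0.8379)/(1+0.65555·0.8379) = 1.49345/1.549285345 = 0.96396c.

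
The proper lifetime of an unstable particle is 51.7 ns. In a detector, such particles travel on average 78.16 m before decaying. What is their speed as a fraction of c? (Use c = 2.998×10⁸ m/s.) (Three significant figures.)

0.981c

Lab distance = (lab lifetime)·v = γτ·βc, so βγ = d/(cτ) = 78.16/(2.998×10⁸ × 5.170×10^-8) = 5.0427.
With βγ = 5.0427: γ² = 1 + (βγ)² = 26.4288, and β = (βγ)/γ = 5.0427/5.14089 = 0.981.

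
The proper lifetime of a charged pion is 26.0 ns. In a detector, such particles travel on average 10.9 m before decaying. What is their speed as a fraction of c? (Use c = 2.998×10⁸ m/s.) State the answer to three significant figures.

0.813c

Let x = d/(cτ) = 10.90 m / (2.998×10⁸ m/s × 2.600×10^-8 s) = 1.3984. Since d = βγcτ, x = βγ = β/√(1−β²).
Solving: β² = x²/(1+x²) = 1.95552/2.95552 = 0.66165, so β = 0.813.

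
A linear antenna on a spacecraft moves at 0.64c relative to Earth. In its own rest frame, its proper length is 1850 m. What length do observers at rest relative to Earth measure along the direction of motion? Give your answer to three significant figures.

Lorentz factor: γ = (1 − 0.4096)^(−1/2) = 1.3014.
Length contraction: L = L₀/γ = 1850/1.3014 = 1420 m.

1420 m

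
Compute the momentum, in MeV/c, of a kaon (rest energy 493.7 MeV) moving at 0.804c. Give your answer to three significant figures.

With β = 0.804, γ = 1/√(1 − 0.804²) = 1/√0.353584 = 1.6817.
Momentum: p = γβ·mc = 1.6817 × 0.804 × 493.7 MeV/c = 668 MeV/c.

668 MeV/c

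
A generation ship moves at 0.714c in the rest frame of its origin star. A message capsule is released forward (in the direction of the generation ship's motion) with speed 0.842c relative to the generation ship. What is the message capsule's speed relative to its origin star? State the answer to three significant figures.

0.972c

In units of c, u = (u' + v)/(1 + u'v) with u' = 0.842 and v = 0.714.
Numerator: 0.842 + 0.714 = 1.556. Denominator: 1 + (0.842)(0.714) = 1.601188.
u = 1.556/1.601188 = 0.97178, so the speed is 0.972c.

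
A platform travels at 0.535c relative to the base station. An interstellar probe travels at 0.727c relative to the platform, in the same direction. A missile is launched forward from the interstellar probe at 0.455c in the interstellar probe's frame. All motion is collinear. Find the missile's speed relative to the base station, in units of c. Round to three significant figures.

0.965c

Apply u = (u'+v)/(1+u'v) twice. Missile in the platform frame: (0.455+0.727)/(1+0.455·0.727) = 1.182/1.330785 = 0.8882c.
That velocity, transformed to the rest frame of the base station: (0.8882+0.535)/(1+0.8882·0.535) = 1.4232/1.475187 = 0.96476c.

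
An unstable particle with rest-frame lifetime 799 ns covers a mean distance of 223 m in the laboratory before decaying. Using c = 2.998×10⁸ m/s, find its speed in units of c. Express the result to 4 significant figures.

Let x = d/(cτ) = 223.0 m / (2.998×10⁸ m/s × 7.990×10^-7 s) = 0.93095. Since d = βγcτ, x = βγ = β/√(1−β²).
Solving: β² = x²/(1+x²) = 0.866668/1.866668 = 0.464286, so β = 0.6814.

0.6814c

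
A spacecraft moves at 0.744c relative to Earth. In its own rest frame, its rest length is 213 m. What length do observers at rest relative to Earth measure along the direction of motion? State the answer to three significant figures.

142 m

β² = 0.553536, so γ = 1/√0.446464 = 1.4966.
Along the direction of motion the measured length is L₀/γ = 213/1.4966 = 142 m.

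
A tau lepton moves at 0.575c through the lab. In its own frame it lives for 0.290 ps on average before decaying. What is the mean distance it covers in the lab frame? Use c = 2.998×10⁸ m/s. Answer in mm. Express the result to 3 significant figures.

γ = 1/√(1 − β²) = 1/√(1 − 0.330625) = 1/√0.669375 = 1/0.818153 = 1.2223.
Lab-frame lifetime: Δt = γτ = 1.2223 × 0.290 ps = 0.35447 ps.
Distance: d = vΔt = 0.575 × 2.998×10⁸ m/s × 3.5447×10^-13 s = 6.11×10^-5 m = 0.0611 mm.

0.0611 mm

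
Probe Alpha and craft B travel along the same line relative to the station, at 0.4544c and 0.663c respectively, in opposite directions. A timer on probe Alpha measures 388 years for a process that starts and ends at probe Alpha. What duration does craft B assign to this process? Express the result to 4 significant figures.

757.1 years

Transform probe Alpha's velocity into craft B's frame: (0.4544 + 0.663)/(1 + 0.4544·0.663) = 1.1174/1.3012672, so the relative speed is 0.8587c.
γ for this relative speed: γ = 1/√(1 − 0.737366) = 1.9513.
Probe Alpha's interval is proper; time dilation gives Δt_B = γΔτ = 1.9513 × 388 years = 757.1 years.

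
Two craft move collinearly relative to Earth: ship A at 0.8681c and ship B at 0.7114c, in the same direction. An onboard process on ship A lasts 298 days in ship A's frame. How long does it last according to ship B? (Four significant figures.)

326.7 days

The velocity of ship A relative to ship B is (0.8681 − 0.7114)c / (1 − 0.8681×0.7114) = 0.40974c; relative speed 0.40974c.
At |u| = 0.40974c, γ = (1 − 0.167887)^(−1/2) = 1.0962.
Ship A's interval is proper; time dilation gives Δt_B = γΔτ = 1.0962 × 298 days = 326.7 days.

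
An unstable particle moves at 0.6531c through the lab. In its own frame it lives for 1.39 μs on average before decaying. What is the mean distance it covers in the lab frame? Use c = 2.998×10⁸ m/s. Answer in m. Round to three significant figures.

γ = 1/√(1 − β²) = 1/√(1 − 0.42653961) = 1/√0.57346039 = 1/0.757272 = 1.3205.
Lab-frame lifetime: Δt = γτ = 1.3205 × 1.39 μs = 1.8355 μs.
Distance: d = vΔt = 0.6531 × 2.998×10⁸ m/s × 1.8355×10^-6 s = 359 m.

359 m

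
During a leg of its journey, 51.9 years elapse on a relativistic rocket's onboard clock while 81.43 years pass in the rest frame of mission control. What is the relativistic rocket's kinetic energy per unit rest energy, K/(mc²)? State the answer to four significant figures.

From Δt = γΔτ: γ = 81.43/51.9 = 1.56898.
Since K = (γ−1)mc², K/(mc²) = 1.56898 − 1 = 0.5690.

0.5690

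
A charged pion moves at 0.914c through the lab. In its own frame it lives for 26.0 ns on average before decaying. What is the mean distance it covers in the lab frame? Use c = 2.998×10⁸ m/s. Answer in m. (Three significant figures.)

17.6 m

γ = 1/√(1 − β²) = 1/√(1 − 0.835396) = 1/√0.164604 = 1/0.405714 = 2.4648.
Lab-frame lifetime: Δt = γτ = 2.4648 × 26.0 ns = 64.085 ns.
Distance: d = vΔt = 0.914 × 2.998×10⁸ m/s × 6.4085×10^-8 s = 17.6 m.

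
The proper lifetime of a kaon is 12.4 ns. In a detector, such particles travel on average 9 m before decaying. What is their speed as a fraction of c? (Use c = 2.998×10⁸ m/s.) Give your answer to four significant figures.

0.9243c

Lab distance = (lab lifetime)·v = γτ·βc, so βγ = d/(cτ) = 9.000/(2.998×10⁸ × 1.240×10^-8) = 2.421.
With βγ = 2.421: γ² = 1 + (βγ)² = 6.86124, and β = (βγ)/γ = 2.421/2.6194 = 0.9243.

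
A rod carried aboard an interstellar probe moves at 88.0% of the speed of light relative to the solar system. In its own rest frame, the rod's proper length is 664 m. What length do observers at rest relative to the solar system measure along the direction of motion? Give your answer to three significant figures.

315 m

Lorentz factor: γ = (1 − 0.7744)^(−1/2) = 2.1054.
Length contraction: L = L₀/γ = 664/2.1054 = 315 m.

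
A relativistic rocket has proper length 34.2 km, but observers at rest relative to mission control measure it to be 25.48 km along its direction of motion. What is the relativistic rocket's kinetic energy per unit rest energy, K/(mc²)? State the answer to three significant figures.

0.342

γ = L₀/L = 34.2/25.48 = 1.34223.
Since K = (γ−1)mc², K/(mc²) = 1.34223 − 1 = 0.342.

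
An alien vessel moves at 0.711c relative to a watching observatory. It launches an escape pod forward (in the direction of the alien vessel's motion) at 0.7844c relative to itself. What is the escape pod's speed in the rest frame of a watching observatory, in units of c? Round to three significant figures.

0.960c

In units of c, u = (u' + v)/(1 + u'v) with u' = 0.7844 and v = 0.711.
Numerator: 0.7844 + 0.711 = 1.4954. Denominator: 1 + (0.7844)(0.711) = 1.5577084.
u = 1.4954/1.5577084 = 0.96, so the speed is 0.960c.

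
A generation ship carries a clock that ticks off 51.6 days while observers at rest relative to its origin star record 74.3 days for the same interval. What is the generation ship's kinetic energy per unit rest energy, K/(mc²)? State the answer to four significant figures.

0.4399

From Δt = γΔτ: γ = 74.3/51.6 = 1.43992.
K/(mc²) = γ − 1 = 1.43992 − 1 = 0.4399.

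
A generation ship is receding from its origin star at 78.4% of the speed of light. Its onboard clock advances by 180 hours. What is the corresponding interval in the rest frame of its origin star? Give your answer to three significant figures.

290 hours

γ = 1/√(1 − β²) = 1/√(1 − 0.614656) = 1/√0.385344 = 1/0.620761 = 1.6109.
The onboard clock measures proper time, so the interval in the rest frame of its origin star is dilated: Δt = γ·Δτ = 1.6109 × 180 hours = 290 hours.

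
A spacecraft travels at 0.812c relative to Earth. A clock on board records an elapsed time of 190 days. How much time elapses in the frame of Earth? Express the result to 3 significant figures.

326 days

With β = 0.812, γ = 1/√(1 − 0.812²) = 1/√0.340656 = 1.7133.
Time dilation: Δt = γ·Δτ = 1.7133 × 190 = 326 days.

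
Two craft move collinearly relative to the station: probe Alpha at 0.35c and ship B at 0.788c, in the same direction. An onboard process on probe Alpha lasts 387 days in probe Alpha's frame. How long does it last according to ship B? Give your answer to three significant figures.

486 days

Transform probe Alpha's velocity into ship B's frame: (0.35 − 0.788)/(1 − 0.35·0.788) = −0.438/0.7242, so the relative speed is 0.60481c.
At |u| = 0.60481c, γ = (1 − 0.365795)^(−1/2) = 1.2557.
The clock on probe Alpha records proper time, so ship B measures Δt = γΔτ = 1.2557 × 387 = 486 days.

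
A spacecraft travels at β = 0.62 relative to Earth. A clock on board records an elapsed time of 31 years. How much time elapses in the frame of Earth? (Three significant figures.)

39.5 years

γ = 1/√(1 − β²) = 1/√(1 − 0.3844) = 1/√0.6156 = 1/0.784602 = 1.2745.
Time dilation: Δt = γ·Δτ = 1.2745 × 31 = 39.5 years.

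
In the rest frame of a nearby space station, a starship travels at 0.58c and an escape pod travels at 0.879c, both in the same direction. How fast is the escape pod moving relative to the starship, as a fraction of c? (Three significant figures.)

Transform to the starship's frame: u' = (u − v)/(1 − uv/c²).
u' = (0.879 − 0.58)/(1 − 0.879×0.58) = 0.299/0.49018 = 0.60998.
Speed in the starship's frame: 0.610c (in the same direction).

0.610c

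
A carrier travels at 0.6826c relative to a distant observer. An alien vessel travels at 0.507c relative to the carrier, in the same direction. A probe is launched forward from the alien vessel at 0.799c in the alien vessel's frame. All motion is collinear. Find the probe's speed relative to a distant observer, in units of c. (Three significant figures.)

0.986c

Apply u = (u'+v)/(1+u'v) twice. Probe in the carrier frame: (0.799+0.507)/(1+0.799·0.507) = 1.306/1.405093 = 0.92948c.
That velocity, transformed to the rest frame of a distant observer: (0.92948+0.6826)/(1+0.92948·0.6826) = 1.61208/1.634463048 = 0.98631c.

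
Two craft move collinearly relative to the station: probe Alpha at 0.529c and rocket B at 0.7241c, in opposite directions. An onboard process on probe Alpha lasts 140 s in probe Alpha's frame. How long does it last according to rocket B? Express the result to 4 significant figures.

Speed of probe Alpha in rocket B's frame: u = (v_A + v_B)/(1 + v_A v_B/c²) = (0.529 + 0.7241)/(1 + 0.529×0.7241) = 1.2531/1.3830489 = 0.90604; |u| = 0.90604c.
γ for this relative speed: γ = 1/√(1 − 0.820908) = 2.363.
The clock on probe Alpha records proper time, so rocket B measures Δt = γΔτ = 2.363 × 140 = 330.8 s.

330.8 s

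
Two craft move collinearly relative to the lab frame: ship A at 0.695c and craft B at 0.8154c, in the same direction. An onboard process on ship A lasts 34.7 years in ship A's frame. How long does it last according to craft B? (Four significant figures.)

36.12 years

Transform ship A's velocity into craft B's frame: (0.695 − 0.8154)/(1 − 0.695·0.8154) = −0.1204/0.433297, so the relative speed is 0.27787c.
γ for this relative speed: γ = 1/√(1 − 0.0772117) = 1.041.
The clock on ship A records proper time, so craft B measures Δt = γΔτ = 1.041 × 34.7 = 36.12 years.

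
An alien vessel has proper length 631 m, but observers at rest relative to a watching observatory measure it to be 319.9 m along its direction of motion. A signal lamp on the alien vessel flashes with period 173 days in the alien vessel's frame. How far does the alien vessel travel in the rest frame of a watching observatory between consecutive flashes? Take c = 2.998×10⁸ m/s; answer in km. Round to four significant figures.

Length contraction gives γ = L₀/L = 631/319.9 = 1.97249.
β = √(1 − 1/γ²) = 0.86196. Lab-frame period = γτ = 1.97249×173 days = 341.24 days. Distance = βc × γτ = 0.86196 × 2.998×10⁸ m/s × 29483136 s = 7.6189×10^15 m = 7.619×10^12 km.

7.619×10^12 km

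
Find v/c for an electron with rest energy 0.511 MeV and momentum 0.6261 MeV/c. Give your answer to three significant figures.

0.775

pc/(mc²) = 0.6261/0.511 = 1.2252 = βγ = β/√(1−β²).
So β² = x²/(1 + x²) with x = 1.2252: x² = 1.50112, β² = 1.50112/2.50112 = 0.600179, β = 0.775.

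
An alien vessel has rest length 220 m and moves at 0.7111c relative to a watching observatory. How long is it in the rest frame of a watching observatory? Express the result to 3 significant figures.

155 m

With β = 0.7111, γ = 1/√(1 − 0.7111²) = 1/√0.49433679 = 1.4223.
Along the direction of motion the measured length is L₀/γ = 220/1.4223 = 155 m.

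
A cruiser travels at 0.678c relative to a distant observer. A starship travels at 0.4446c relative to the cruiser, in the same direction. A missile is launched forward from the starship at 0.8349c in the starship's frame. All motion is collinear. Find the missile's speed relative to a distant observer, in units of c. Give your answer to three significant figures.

Apply u = (u'+v)/(1+u'v) twice. Missile in the cruiser frame: (0.8349+0.4446)/(1+0.8349·0.4446) = 1.2795/1.37119654 = 0.93313c.
That velocity, transformed to the rest frame of a distant observer: (0.93313+0.678)/(1+0.93313·0.678) = 1.61113/1.63266214 = 0.98681c.

0.987c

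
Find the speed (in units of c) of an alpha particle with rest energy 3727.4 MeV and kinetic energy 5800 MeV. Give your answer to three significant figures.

0.920c

K = (γ−1)mc², so γ = 1 + 5800/3727.4 = 2.556.
Then v/c = √(1 − γ⁻²) = √(1 − 0.153066) = √0.846934 = 0.920.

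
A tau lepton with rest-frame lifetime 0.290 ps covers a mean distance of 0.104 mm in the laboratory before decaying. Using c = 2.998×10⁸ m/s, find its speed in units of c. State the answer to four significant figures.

0.7672c

d = βγcτ ⇒ βγ = d/(cτ) = 1.040×10^-4 m / (8.6942×10^-5 m) = 1.1962.
β = (βγ)/√(1+(βγ)²) = 1.1962/√2.43089 = 0.7672.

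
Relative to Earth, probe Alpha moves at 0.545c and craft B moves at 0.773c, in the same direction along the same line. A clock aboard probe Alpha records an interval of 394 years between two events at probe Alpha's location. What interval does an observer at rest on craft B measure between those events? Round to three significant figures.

429 years

Speed of probe Alpha in craft B's frame: u = (v_A − v_B)/(1 − v_A v_B/c²) = (0.545 − 0.773)/(1 − 0.545×0.773) = −0.228/0.578715 = −0.39398; |u| = 0.39398c.
γ for this relative speed: γ = 1/√(1 − 0.15522) = 1.088.
The clock on probe Alpha records proper time, so craft B measures Δt = γΔτ = 1.088 × 394 = 429 years.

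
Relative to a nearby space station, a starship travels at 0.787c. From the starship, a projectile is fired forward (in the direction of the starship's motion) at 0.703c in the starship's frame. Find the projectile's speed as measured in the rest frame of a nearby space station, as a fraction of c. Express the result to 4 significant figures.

Relativistic velocity addition: u = (u' + v)/(1 + u'v/c²), with u' = 0.703c and v = 0.787c.
Numerator: 0.703 + 0.787 = 1.49. Denominator: 1 + (0.703)(0.787) = 1.553261.
u = 1.49/1.553261 = 0.95927, so the speed is 0.9593c.

0.9593c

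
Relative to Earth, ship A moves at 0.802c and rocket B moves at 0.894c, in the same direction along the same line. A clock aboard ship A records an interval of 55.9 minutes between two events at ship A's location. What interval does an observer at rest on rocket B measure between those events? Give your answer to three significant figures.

59.1 minutes

Speed of ship A in rocket B's frame: u = (v_A − v_B)/(1 − v_A v_B/c²) = (0.802 − 0.894)/(1 − 0.802×0.894) = −0.092/0.283012 = −0.32507; |u| = 0.32507c.
γ for this relative speed: γ = 1/√(1 − 0.105671) = 1.0574.
The clock on ship A records proper time, so rocket B measures Δt = γΔτ = 1.0574 × 55.9 = 59.1 minutes.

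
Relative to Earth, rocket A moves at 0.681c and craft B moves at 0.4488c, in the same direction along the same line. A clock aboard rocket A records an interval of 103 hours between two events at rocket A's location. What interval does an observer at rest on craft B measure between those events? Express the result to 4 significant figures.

Transform rocket A's velocity into craft B's frame: (0.681 − 0.4488)/(1 − 0.681·0.4488) = 0.2322/0.6943672, so the relative speed is 0.33441c.
γ for this relative speed: γ = 1/√(1 − 0.11183) = 1.0611.
Rocket A's interval is proper; time dilation gives Δt_B = γΔτ = 1.0611 × 103 hours = 109.3 hours.

109.3 hours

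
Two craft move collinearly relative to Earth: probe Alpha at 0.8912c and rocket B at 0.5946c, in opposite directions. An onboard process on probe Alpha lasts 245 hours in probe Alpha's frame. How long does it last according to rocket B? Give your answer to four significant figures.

1028 hours

The velocity of probe Alpha relative to rocket B is (0.8912 + 0.5946)c / (1 + 0.8912×0.5946) = 0.97117c; relative speed 0.97117c.
γ for this relative speed: γ = 1/√(1 − 0.943171) = 4.1948.
The clock on probe Alpha records proper time, so rocket B measures Δt = γΔτ = 4.1948 × 245 = 1028 hours.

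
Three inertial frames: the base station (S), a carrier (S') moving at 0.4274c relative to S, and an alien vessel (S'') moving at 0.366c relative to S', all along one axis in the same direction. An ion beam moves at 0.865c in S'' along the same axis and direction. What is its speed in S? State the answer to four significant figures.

First combine the ion beam and alien vessel (S''→S'): u₁ = (0.865 + 0.366)/(1 + 0.865×0.366) = 1.231/1.31659 = 0.93499.
Then combine with the carrier (S'→S): u = (0.93499 + 0.4274)/(1 + 0.93499×0.4274) = 1.36239/1.399614726 = 0.9734.

0.9734c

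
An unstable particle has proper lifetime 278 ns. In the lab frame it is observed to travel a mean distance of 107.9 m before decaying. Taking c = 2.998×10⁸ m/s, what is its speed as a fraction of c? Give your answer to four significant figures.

Lab distance = (lab lifetime)·v = γτ·βc, so βγ = d/(cτ) = 107.9/(2.998×10⁸ × 2.780×10^-7) = 1.2946.
With βγ = 1.2946: γ² = 1 + (βγ)² = 2.67599, and β = (βγ)/γ = 1.2946/1.63585 = 0.7914.

0.7914c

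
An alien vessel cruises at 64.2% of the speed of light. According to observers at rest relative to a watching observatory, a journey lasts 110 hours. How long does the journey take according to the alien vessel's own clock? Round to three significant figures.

With β = 0.642, γ = 1/√(1 − 0.642²) = 1/√0.587836 = 1.3043.
The alien vessel's clock runs slow as seen from a watching observatory, so Δτ = Δt/γ = 110/1.3043 = 84.3 hours.

84.3 hours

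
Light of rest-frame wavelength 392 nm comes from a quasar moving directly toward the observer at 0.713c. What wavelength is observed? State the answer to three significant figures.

Relativistic Doppler for wavelength: λ_obs = λ_src · √((1−β)/(1+β)).
With β = 0.713: factor = √(0.287/1.713) = 0.40932.
λ_obs = 392 × 0.40932 = 160 nm.

160 nm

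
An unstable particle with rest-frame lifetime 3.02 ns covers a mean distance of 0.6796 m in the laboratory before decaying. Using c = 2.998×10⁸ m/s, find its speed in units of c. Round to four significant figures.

Lab distance = (lab lifetime)·v = γτ·βc, so βγ = d/(cτ) = 0.6796/(2.998×10⁸ × 3.020×10^-9) = 0.75061.
With βγ = 0.75061: γ² = 1 + (βγ)² = 1.563415, and β = (βγ)/γ = 0.75061/1.25037 = 0.6003.

0.6003c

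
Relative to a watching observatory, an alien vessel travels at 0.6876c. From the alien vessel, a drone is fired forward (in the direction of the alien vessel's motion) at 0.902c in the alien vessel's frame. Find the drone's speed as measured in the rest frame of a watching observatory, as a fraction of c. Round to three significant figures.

Relativistic velocity addition: u = (u' + v)/(1 + u'v/c²), with u' = 0.902c and v = 0.6876c.
Numerator: 0.902 + 0.6876 = 1.5896. Denominator: 1 + (0.902)(0.6876) = 1.6202152.
u = 1.5896/1.6202152 = 0.9811, so the speed is 0.981c.

0.981c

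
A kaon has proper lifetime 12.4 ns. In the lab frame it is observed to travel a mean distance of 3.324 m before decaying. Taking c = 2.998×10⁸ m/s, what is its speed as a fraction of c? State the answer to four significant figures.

0.6665c

d = βγcτ ⇒ βγ = d/(cτ) = 3.324 m / (3.71752 m) = 0.89414.
β = (βγ)/√(1+(βγ)²) = 0.89414/√1.799486 = 0.6665.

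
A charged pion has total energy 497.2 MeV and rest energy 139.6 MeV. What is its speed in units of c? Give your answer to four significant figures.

γ = E/(mc²) = 497.2/139.6 = 3.5616.
β = √(1 − 1/γ²) = √(1 − 0.0788333) = √0.9211667 = 0.9598.

0.9598c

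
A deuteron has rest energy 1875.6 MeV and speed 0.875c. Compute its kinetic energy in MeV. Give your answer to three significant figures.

2000 MeV

Lorentz factor: γ = (1 − 0.765625)^(−1/2) = 2.0656.
Kinetic energy: K = (γ − 1)mc² = (2.0656 − 1) × 1875.6 MeV = 1.0656 × 1875.6 = 2000 MeV.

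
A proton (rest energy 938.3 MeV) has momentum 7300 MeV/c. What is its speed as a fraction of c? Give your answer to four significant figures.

βγ = pc/(mc²) = 7300/938.3 = 7.78.
Since γ² = 1 + (βγ)² = 61.5284, γ = √61.5284 = 7.844, and β = (βγ)/γ = 7.78/7.844 = 0.9918.

0.9918c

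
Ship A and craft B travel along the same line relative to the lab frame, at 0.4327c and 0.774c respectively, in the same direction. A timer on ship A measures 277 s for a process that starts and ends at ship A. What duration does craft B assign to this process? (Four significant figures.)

Speed of ship A in craft B's frame: u = (v_A − v_B)/(1 − v_A v_B/c²) = (0.4327 − 0.774)/(1 − 0.4327×0.774) = −0.3413/0.6650902 = −0.51316; |u| = 0.51316c.
At |u| = 0.51316c, γ = (1 − 0.263333)^(−1/2) = 1.1651.
Ship A's interval is proper; time dilation gives Δt_B = γΔτ = 1.1651 × 277 s = 322.7 s.

322.7 s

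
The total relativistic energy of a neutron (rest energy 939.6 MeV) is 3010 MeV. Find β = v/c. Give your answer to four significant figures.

γ = E/(mc²) = 3010/939.6 = 3.2035.
β = √(1 − 1/γ²) = √(1 − 0.097443) = √0.902557 = 0.9500.

0.9500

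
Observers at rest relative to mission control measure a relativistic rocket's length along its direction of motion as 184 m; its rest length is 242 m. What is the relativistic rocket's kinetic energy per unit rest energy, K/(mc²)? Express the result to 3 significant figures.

0.315

γ = L₀/L = 242/184 = 1.31522.
K/(mc²) = γ − 1 = 1.31522 − 1 = 0.315.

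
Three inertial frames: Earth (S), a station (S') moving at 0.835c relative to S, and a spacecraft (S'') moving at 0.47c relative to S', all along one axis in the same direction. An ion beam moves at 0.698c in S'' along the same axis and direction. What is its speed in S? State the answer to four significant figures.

Apply u = (u'+v)/(1+u'v) twice. Ion beam in the station frame: (0.698+0.47)/(1+0.698·0.47) = 1.168/1.32806 = 0.87948c.
That velocity, transformed to the rest frame of Earth: (0.87948+0.835)/(1+0.87948·0.835) = 1.71448/1.7343658 = 0.98853c.

0.9885c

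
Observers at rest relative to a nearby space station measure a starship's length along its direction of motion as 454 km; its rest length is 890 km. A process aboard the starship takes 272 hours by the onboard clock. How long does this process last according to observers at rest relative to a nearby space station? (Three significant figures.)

533 hours

From L = L₀/γ: γ = 890/454 = 1.96035.
The same γ dilates the second interval: 1.96035 × 272 hours = 533 hours.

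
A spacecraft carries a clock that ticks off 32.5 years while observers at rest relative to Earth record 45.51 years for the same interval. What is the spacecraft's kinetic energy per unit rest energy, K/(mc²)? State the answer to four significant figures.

γ = Δt/Δτ = 45.51/32.5 = 1.40031.
K/(mc²) = γ − 1 = 1.40031 − 1 = 0.4003.

0.4003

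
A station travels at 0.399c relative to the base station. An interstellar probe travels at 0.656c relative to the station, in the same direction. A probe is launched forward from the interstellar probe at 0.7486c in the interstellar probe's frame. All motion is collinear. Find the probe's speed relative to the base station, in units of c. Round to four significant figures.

0.9747c

Compose velocities in two stages. Stage 1 (into S'): u₁ = (0.7486+0.656)/(1+0.7486×0.656) = 0.942.
Stage 2 (into S): u = (0.942+0.399)/(1+0.942×0.399) = 0.97466, so the speed is 0.9747c.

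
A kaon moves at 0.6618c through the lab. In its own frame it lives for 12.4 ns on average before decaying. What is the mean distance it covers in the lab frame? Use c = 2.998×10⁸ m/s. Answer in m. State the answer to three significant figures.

3.28 m

Lorentz factor: γ = (1 − 0.43797924)^(−1/2) = 1.3339.
Lab-frame lifetime: Δt = γτ = 1.3339 × 12.4 ns = 16.54 ns.
Distance: d = vΔt = 0.6618 × 2.998×10⁸ m/s × 1.6540×10^-8 s = 3.28 m.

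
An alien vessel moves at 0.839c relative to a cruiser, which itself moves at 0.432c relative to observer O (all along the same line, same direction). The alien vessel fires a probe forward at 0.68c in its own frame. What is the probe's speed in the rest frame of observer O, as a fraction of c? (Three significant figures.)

0.987c

Apply u = (u'+v)/(1+u'v) twice. Probe in the cruiser frame: (0.68+0.839)/(1+0.68·0.839) = 1.519/1.57052 = 0.9672c.
That velocity, transformed to the rest frame of observer O: (0.9672+0.432)/(1+0.9672·0.432) = 1.3992/1.4178304 = 0.98686c.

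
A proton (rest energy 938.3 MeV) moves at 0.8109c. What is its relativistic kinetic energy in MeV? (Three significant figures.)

With β = 0.8109, γ = 1/√(1 − 0.8109²) = 1/√0.34244119 = 1.70886.
Kinetic energy: K = (γ − 1)mc² = (1.70886 − 1) × 938.3 MeV = 0.70886 × 938.3 = 665 MeV.

665 MeV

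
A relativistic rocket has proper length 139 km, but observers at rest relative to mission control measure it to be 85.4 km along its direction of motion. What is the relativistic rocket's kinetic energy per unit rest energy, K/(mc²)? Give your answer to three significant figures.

0.628

From L = L₀/γ: γ = 139/85.4 = 1.62763.
Since K = (γ−1)mc², K/(mc²) = 1.62763 − 1 = 0.628.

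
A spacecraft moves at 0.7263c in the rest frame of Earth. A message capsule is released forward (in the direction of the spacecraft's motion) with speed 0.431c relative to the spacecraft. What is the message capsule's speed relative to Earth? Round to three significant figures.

Relativistic velocity addition: u = (u' + v)/(1 + u'v/c²), with u' = 0.431c and v = 0.7263c.
Numerator: 0.431 + 0.7263 = 1.1573. Denominator: 1 + (0.431)(0.7263) = 1.3130353.
u = 1.1573/1.3130353 = 0.88139, so the speed is 0.881c.

0.881c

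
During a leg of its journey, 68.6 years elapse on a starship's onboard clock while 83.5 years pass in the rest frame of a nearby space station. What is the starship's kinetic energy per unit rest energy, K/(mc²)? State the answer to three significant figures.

From Δt = γΔτ: γ = 83.5/68.6 = 1.2172.
K/(mc²) = γ − 1 = 1.2172 − 1 = 0.217.

0.217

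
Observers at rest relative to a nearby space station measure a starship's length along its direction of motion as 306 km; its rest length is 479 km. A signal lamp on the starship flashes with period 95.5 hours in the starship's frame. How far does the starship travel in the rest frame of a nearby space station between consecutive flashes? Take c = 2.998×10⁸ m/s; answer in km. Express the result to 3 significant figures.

From L = L₀/γ: γ = 479/306 = 1.56536.
β = √(1 − 1/γ²) = 0.76935. Lab-frame period = γτ = 1.56536×95.5 hours = 149.49 hours. Distance = βc × γτ = 0.76935 × 2.998×10⁸ m/s × 538164 s = 1.2413×10^14 m = 1.24×10^11 km.

1.24×10^11 km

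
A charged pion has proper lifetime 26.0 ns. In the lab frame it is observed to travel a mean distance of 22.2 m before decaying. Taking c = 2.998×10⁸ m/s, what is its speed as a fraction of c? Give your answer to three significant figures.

0.944c

Let x = d/(cτ) = 22.20 m / (2.998×10⁸ m/s × 2.600×10^-8 s) = 2.8481. Since d = βγcτ, x = βγ = β/√(1−β²).
Solving: β² = x²/(1+x²) = 8.11167/9.11167 = 0.890251, so β = 0.944.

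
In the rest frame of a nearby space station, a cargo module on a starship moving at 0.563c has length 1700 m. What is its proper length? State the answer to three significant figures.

2060 m

With β = 0.563, γ = 1/√(1 − 0.563²) = 1/√0.683031 = 1.21.
Proper length: L₀ = γ·L = 1.21 × 1700 = 2060 m.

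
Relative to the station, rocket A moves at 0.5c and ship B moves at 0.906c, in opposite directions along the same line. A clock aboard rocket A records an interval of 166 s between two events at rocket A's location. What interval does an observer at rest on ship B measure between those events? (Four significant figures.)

658.0 s

Transform rocket A's velocity into ship B's frame: (0.5 + 0.906)/(1 + 0.5·0.906) = 1.406/1.453, so the relative speed is 0.96765c.
At |u| = 0.96765c, γ = (1 − 0.936347)^(−1/2) = 3.9636.
Rocket A's interval is proper; time dilation gives Δt_B = γΔτ = 3.9636 × 166 s = 658.0 s.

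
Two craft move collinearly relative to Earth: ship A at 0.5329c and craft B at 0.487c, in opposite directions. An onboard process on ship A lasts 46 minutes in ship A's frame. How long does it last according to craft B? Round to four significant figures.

78.39 minutes

The velocity of ship A relative to craft B is (0.5329 + 0.487)c / (1 + 0.5329×0.487) = 0.80975c; relative speed 0.80975c.
At |u| = 0.80975c, γ = (1 − 0.655695)^(−1/2) = 1.7042.
Ship A's interval is proper; time dilation gives Δt_B = γΔτ = 1.7042 × 46 minutes = 78.39 minutes.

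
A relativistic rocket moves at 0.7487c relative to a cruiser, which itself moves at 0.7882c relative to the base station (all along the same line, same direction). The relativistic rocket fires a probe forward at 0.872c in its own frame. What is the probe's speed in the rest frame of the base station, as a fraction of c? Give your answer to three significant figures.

0.998c

Apply u = (u'+v)/(1+u'v) twice. Probe in the cruiser frame: (0.872+0.7487)/(1+0.872·0.7487) = 1.6207/1.6528664 = 0.98054c.
That velocity, transformed to the rest frame of the base station: (0.98054+0.7882)/(1+0.98054·0.7882) = 1.76874/1.772861628 = 0.99768c.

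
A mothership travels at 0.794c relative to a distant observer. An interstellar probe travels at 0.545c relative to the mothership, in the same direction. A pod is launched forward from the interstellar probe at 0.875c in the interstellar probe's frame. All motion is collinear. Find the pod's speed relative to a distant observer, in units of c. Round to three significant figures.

Apply u = (u'+v)/(1+u'v) twice. Pod in the mothership frame: (0.875+0.545)/(1+0.875·0.545) = 1.42/1.476875 = 0.96149c.
That velocity, transformed to the rest frame of a distant observer: (0.96149+0.794)/(1+0.96149·0.794) = 1.75549/1.76342306 = 0.9955c.

0.996c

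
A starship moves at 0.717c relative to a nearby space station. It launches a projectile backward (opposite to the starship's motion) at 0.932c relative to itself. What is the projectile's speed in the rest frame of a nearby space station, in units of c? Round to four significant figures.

0.6481c

In units of c, u = (u' + v)/(1 + u'v) with u' = −0.932 and v = 0.717.
Numerator: −0.932 + 0.717 = −0.215. Denominator: 1 + (−0.932)(0.717) = 0.331756.
u = −0.215/0.331756 = −0.64807, so the speed is 0.6481c.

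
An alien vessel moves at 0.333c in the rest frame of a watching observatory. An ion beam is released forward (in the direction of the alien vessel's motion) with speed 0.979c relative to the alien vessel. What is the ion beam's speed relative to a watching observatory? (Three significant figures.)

0.989c

Relativistic velocity addition: u = (u' + v)/(1 + u'v/c²), with u' = 0.979c and v = 0.333c.
Numerator: 0.979 + 0.333 = 1.312. Denominator: 1 + (0.979)(0.333) = 1.326007.
u = 1.312/1.326007 = 0.98944, so the speed is 0.989c.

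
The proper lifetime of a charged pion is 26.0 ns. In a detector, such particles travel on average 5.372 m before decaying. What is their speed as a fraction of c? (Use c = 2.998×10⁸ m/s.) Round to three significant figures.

Let x = d/(cτ) = 5.372 m / (2.998×10⁸ m/s × 2.600×10^-8 s) = 0.68918. Since d = βγcτ, x = βγ = β/√(1−β²).
Solving: β² = x²/(1+x²) = 0.474969/1.474969 = 0.32202, so β = 0.567.

0.567c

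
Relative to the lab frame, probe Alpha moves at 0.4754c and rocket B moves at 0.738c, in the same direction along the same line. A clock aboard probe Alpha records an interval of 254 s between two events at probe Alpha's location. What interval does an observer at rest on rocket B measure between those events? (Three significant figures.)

278 s

Speed of probe Alpha in rocket B's frame: u = (v_A − v_B)/(1 − v_A v_B/c²) = (0.4754 − 0.738)/(1 − 0.4754×0.738) = −0.2626/0.6491548 = −0.40453; |u| = 0.40453c.
γ for this relative speed: γ = 1/√(1 − 0.163645) = 1.0935.
The clock on probe Alpha records proper time, so rocket B measures Δt = γΔτ = 1.0935 × 254 = 278 s.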